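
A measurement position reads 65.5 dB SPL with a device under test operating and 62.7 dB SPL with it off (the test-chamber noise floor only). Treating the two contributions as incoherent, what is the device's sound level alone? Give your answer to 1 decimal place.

62.3 dB SPL

Background correction is a power subtraction:
L_src = 10·log₁₀(10^(65.5/10) − 10^(62.7/10)) = 10·log₁₀(1686000) = 62.3 dB SPL.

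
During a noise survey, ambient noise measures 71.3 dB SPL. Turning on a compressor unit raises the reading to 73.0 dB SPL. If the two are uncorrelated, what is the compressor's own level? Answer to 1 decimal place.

Background correction is a power subtraction:
L_src = 10·log₁₀(10^(73.0/10) − 10^(71.3/10)) = 10·log₁₀(6463000) = 68.1 dB SPL.

68.1 dB SPL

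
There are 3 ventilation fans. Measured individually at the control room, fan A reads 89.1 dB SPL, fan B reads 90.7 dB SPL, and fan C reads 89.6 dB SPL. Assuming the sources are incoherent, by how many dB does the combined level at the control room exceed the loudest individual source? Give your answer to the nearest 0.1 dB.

3.9 dB

Incoherent sources sum as intensities:
L_total = 10·log₁₀(10^(89.1/10) + 10^(90.7/10) + 10^(89.6/10)) = 94.62 dB SPL.
Excess over the loudest (90.7 dB): 94.62 − 90.7 = 3.9 dB.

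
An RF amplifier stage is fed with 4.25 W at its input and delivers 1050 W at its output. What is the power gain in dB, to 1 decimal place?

For a power ratio, dB = 10·log₁₀(P₂/P₁).
10·log₁₀(1050/4.25) = 10·log₁₀(247.1) = 23.9 dB.

23.9 dB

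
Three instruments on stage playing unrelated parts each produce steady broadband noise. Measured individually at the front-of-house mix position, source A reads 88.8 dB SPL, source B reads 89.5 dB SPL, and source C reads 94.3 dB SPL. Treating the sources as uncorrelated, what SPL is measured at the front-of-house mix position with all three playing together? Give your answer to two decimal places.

Uncorrelated sources add in intensity (power), not in dB.
L_total = 10·log₁₀(10^(88.8/10) + 10^(89.5/10) + 10^(94.3/10)) = 10·log₁₀(4341000000) = 96.38 dB SPL.

96.38 dB SPL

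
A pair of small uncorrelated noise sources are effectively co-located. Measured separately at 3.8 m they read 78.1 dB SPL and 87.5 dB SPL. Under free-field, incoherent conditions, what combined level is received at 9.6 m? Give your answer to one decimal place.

Combined at 3.8 m: 10·log₁₀(10^(78.1/10)+10^(87.5/10)) = 87.97 dB SPL.
Then apply −20·log₁₀(9.6/3.8) = -8.05 dB → 79.9 dB SPL.

79.9 dB SPL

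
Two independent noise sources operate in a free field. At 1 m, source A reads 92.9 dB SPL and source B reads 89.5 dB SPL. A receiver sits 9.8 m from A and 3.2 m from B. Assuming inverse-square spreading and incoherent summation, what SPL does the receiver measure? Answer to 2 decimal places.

80.31 dB SPL

At the listener: L_A = 92.9 − 20·log₁₀(9.8) = 73.075 dB; L_B = 89.5 − 20·log₁₀(3.2) = 79.397 dB.
Combined: 10·log₁₀(10^(73.075/10)+10^(79.397/10)) = 80.31 dB SPL.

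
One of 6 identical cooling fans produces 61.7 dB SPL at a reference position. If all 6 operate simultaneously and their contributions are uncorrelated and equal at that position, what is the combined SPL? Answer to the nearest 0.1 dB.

69.5 dB SPL

6 equal incoherent sources raise the level by 10·log₁₀(6) = 7.78 dB.
L_total = 61.7 + 7.78 = 69.5 dB SPL.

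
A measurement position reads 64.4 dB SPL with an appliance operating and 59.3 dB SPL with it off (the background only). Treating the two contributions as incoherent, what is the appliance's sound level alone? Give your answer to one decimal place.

Subtract intensities: L_src = 10·log₁₀(10^(L_total/10) − 10^(L_bg/10)).
L_src = 10·log₁₀(10^(64.4/10) − 10^(59.3/10)) = 10·log₁₀(1903000) = 62.8 dB SPL.

62.8 dB SPL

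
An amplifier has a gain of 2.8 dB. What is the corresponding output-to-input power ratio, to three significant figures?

Power ratio = 10^(dB/10).
10^(2.8/10) = 10^(0.2800) = 1.91.

1.91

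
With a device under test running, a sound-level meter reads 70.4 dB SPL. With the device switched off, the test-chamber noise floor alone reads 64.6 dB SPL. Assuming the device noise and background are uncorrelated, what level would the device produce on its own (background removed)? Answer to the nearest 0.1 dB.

Background correction is a power subtraction:
L_src = 10·log₁₀(10^(70.4/10) − 10^(64.6/10)) = 10·log₁₀(8081000) = 69.1 dB SPL.

69.1 dB SPL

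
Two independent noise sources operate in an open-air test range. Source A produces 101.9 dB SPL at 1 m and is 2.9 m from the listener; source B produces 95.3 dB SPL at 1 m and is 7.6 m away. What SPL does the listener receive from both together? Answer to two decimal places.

92.79 dB SPL

At the listener: L_A = 101.9 − 20·log₁₀(2.9) = 92.652 dB; L_B = 95.3 − 20·log₁₀(7.6) = 77.684 dB.
Combined: 10·log₁₀(10^(92.652/10)+10^(77.684/10)) = 92.79 dB SPL.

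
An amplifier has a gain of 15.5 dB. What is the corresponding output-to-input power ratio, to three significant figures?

Power ratio = 10^(dB/10).
10^(15.5/10) = 10^(1.550) = 35.5.

35.5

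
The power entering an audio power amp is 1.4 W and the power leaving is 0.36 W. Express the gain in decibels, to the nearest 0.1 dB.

-5.9 dB

For a power ratio, dB = 10·log₁₀(P₂/P₁).
10·log₁₀(0.36/1.4) = 10·log₁₀(0.2571) = -5.9 dB.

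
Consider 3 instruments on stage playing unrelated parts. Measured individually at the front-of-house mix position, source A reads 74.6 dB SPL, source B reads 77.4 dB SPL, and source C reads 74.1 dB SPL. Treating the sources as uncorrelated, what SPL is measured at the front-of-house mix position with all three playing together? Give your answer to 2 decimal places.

Uncorrelated sources add in intensity (power), not in dB.
L_total = 10·log₁₀(10^(74.6/10) + 10^(77.4/10) + 10^(74.1/10)) = 10·log₁₀(109500000) = 80.39 dB SPL.

80.39 dB SPL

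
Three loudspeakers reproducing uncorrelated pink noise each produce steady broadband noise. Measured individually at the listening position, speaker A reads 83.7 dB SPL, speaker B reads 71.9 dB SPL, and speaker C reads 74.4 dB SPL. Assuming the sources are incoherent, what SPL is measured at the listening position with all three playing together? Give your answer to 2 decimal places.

84.43 dB SPL

Incoherent sources sum as intensities:
L_total = 10·log₁₀(10^(83.7/10) + 10^(71.9/10) + 10^(74.4/10)) = 10·log₁₀(277500000) = 84.43 dB SPL.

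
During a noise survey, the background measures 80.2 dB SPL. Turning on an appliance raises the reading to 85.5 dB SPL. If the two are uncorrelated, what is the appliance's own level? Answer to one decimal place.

Remove the background by subtracting linear intensities:
L_src = 10·log₁₀(10^(85.5/10) − 10^(80.2/10)) = 10·log₁₀(250100000) = 84.0 dB SPL.

84.0 dB SPL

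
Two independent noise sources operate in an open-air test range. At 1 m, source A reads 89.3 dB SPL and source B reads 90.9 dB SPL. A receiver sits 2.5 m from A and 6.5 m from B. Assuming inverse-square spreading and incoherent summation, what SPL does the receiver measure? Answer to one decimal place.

At the listener: L_A = 89.3 − 20·log₁₀(2.5) = 81.34 dB; L_B = 90.9 − 20·log₁₀(6.5) = 74.64 dB.
Combined: 10·log₁₀(10^(81.34/10)+10^(74.64/10)) = 82.2 dB SPL.

82.2 dB SPL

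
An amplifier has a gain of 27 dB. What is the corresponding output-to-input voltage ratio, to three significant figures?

Voltage ratio = 10^(dB/20).
10^(27/20) = 10^(1.350) = 22.4.

22.4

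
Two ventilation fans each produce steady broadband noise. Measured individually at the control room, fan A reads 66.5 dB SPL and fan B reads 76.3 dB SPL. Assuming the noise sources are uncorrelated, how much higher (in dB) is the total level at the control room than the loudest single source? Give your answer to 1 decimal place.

0.4 dB

Add the sources as powers (linear), then convert back to dB:
L_total = 10·log₁₀(10^(66.5/10) + 10^(76.3/10)) = 76.73 dB SPL.
Excess over the loudest (76.3 dB): 76.73 − 76.3 = 0.4 dB.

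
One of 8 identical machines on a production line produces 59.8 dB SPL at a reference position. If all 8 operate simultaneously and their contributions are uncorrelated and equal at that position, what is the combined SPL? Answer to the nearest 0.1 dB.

8 equal incoherent sources raise the level by 10·log₁₀(8) = 9.03 dB.
L_total = 59.8 + 9.03 = 68.8 dB SPL.

68.8 dB SPL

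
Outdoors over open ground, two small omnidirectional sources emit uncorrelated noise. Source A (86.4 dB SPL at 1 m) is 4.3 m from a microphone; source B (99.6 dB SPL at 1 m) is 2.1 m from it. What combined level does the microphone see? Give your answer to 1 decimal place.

At the listener: L_A = 86.4 − 20·log₁₀(4.3) = 73.73 dB; L_B = 99.6 − 20·log₁₀(2.1) = 93.16 dB.
Combined: 10·log₁₀(10^(73.73/10)+10^(93.16/10)) = 93.2 dB SPL.

93.2 dB SPL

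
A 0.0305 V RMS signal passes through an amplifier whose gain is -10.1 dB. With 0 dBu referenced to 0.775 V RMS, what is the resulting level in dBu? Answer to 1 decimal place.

-38.2 dBu

Input level: 20·log₁₀(0.0305/0.775) = -28.10 dBu.
Output: -28.10 − 10.1 = -38.2 dBu.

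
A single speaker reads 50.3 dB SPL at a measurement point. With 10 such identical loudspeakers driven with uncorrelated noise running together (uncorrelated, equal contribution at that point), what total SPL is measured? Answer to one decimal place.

60.3 dB SPL

10 equal incoherent sources raise the level by 10·log₁₀(10) = 10.00 dB.
L_total = 50.3 + 10.00 = 60.3 dB SPL.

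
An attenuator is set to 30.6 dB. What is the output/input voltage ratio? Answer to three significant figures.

Voltage ratio = 10^(dB/20).
10^(-30.6/20) = 10^(-1.530) = 0.0295.

0.0295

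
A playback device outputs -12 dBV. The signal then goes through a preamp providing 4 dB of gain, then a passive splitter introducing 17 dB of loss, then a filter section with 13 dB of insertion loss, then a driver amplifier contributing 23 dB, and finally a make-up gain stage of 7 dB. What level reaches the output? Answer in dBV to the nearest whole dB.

-8 dBV

Cascaded gains and losses add directly in dB.
-12 + 4 − 17 − 13 + 23 + 7 = -8 dBV.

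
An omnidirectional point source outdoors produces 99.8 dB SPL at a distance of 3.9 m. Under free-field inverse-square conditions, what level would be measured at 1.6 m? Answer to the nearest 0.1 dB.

107.5 dB SPL

Inverse-square spreading gives ΔL = −20·log₁₀(d₂/d₁).
ΔL = −20·log₁₀(1.6/3.9) = 7.74 dB, so L₂ = 99.8 + (7.74) = 107.5 dB SPL.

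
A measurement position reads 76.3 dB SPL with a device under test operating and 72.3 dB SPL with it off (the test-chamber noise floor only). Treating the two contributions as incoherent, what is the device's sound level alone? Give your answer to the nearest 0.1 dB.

74.1 dB SPL

Remove the background by subtracting linear intensities:
L_src = 10·log₁₀(10^(76.3/10) − 10^(72.3/10)) = 10·log₁₀(25680000) = 74.1 dB SPL.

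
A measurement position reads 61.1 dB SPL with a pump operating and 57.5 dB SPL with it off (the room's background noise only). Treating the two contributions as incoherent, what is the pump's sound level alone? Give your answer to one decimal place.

Background correction is a power subtraction:
L_src = 10·log₁₀(10^(61.1/10) − 10^(57.5/10)) = 10·log₁₀(725900) = 58.6 dB SPL.

58.6 dB SPL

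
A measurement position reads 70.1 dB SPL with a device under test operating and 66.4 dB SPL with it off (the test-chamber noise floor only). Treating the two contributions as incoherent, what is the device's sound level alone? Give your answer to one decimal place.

Remove the background by subtracting linear intensities:
L_src = 10·log₁₀(10^(70.1/10) − 10^(66.4/10)) = 10·log₁₀(5868000) = 67.7 dB SPL.

67.7 dB SPL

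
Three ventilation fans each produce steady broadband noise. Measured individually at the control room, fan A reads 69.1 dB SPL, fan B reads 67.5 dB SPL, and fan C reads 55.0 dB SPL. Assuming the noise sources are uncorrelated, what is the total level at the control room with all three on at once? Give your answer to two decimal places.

71.48 dB SPL

Add the sources as powers (linear), then convert back to dB:
L_total = 10·log₁₀(10^(69.1/10) + 10^(67.5/10) + 10^(55.0/10)) = 10·log₁₀(14070000) = 71.48 dB SPL.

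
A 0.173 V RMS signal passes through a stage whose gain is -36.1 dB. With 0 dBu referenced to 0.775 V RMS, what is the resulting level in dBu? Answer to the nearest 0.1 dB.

-49.1 dBu

Input level: 20·log₁₀(0.173/0.775) = -13.03 dBu.
Output: -13.03 − 36.1 = -49.1 dBu.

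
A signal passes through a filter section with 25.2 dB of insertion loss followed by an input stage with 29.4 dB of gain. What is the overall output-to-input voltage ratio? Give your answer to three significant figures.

1.62

Net gain = (−25.2) + 29.4 = 4.2 dB.
Voltage ratio = 10^(4.2/20) = 1.62.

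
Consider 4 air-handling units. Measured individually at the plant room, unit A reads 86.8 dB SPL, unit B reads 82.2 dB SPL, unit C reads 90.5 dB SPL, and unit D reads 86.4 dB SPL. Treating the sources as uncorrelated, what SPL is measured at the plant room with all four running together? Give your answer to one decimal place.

93.4 dB SPL

Add the sources as powers (linear), then convert back to dB:
L_total = 10·log₁₀(10^(86.8/10) + 10^(82.2/10) + 10^(90.5/10) + 10^(86.4/10)) = 10·log₁₀(2203000000) = 93.4 dB SPL.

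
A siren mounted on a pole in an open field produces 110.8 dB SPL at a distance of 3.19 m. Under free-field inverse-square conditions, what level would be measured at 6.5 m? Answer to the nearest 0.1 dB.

104.6 dB SPL

Free-field point source: level drops by 20·log₁₀ of the distance ratio.
ΔL = −20·log₁₀(6.5/3.19) = -6.18 dB, so L₂ = 110.8 + (-6.18) = 104.6 dB SPL.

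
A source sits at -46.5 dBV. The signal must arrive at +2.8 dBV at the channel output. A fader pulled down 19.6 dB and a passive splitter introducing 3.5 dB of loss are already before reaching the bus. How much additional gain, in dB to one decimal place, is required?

The required make-up gain is the shortfall in the dB sum.
G = +2.8 − (-46.5) + 19.6 + 3.5 = 72.4 dB.

72.4 dB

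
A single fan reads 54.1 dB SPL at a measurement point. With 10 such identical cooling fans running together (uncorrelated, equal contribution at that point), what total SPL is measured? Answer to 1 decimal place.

10 equal incoherent sources raise the level by 10·log₁₀(10) = 10.00 dB.
L_total = 54.1 + 10.00 = 64.1 dB SPL.

64.1 dB SPL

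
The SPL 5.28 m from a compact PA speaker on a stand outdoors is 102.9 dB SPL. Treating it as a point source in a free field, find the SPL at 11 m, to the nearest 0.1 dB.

96.5 dB SPL

Inverse-square spreading gives ΔL = −20·log₁₀(d₂/d₁).
ΔL = −20·log₁₀(11/5.28) = -6.38 dB, so L₂ = 102.9 + (-6.38) = 96.5 dB SPL.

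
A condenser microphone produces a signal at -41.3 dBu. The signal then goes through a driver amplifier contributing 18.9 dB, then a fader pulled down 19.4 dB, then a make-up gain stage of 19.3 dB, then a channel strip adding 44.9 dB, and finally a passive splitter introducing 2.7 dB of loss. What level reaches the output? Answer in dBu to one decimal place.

+19.7 dBu

Gain stages sum in dB:
-41.3 + 18.9 − 19.4 + 19.3 + 44.9 − 2.7 = +19.7 dBu.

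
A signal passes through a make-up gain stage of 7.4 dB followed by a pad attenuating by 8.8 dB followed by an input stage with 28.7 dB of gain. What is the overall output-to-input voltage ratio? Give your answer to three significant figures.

23.2

Net gain = 7.4 + (−8.8) + 28.7 = 27.3 dB.
Voltage ratio = 10^(27.3/20) = 23.2.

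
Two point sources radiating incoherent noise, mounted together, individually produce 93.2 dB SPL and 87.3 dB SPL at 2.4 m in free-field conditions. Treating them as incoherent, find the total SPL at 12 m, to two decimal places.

Combined at 2.4 m: 10·log₁₀(10^(93.2/10)+10^(87.3/10)) = 94.193 dB SPL.
Then apply −20·log₁₀(12/2.4) = -13.979 dB → 80.21 dB SPL.

80.21 dB SPL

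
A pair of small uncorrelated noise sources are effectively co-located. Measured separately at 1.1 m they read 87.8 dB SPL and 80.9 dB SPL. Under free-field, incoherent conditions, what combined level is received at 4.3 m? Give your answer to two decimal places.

76.77 dB SPL

Combined at 1.1 m: 10·log₁₀(10^(87.8/10)+10^(80.9/10)) = 88.607 dB SPL.
Then apply −20·log₁₀(4.3/1.1) = -11.842 dB → 76.77 dB SPL.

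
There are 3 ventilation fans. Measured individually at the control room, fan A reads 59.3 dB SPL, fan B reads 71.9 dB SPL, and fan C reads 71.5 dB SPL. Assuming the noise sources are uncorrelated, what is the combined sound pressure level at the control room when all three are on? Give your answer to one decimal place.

Incoherent sources sum as intensities:
L_total = 10·log₁₀(10^(59.3/10) + 10^(71.9/10) + 10^(71.5/10)) = 10·log₁₀(30460000) = 74.8 dB SPL.

74.8 dB SPL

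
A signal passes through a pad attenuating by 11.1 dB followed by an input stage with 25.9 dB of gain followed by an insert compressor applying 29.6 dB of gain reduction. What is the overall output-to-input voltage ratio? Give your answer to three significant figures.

Net gain = (−11.1) + 25.9 + (−29.6) = -14.8 dB.
Voltage ratio = 10^(-14.8/20) = 0.182.

0.182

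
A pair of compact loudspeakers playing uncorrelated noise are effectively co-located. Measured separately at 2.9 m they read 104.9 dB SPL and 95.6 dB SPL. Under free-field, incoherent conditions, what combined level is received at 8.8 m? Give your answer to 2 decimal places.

Combined at 2.9 m: 10·log₁₀(10^(104.9/10)+10^(95.6/10)) = 105.382 dB SPL.
Then apply −20·log₁₀(8.8/2.9) = -9.642 dB → 95.74 dB SPL.

95.74 dB SPL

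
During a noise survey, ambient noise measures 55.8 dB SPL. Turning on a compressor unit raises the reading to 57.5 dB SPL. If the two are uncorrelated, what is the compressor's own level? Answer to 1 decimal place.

Remove the background by subtracting linear intensities:
L_src = 10·log₁₀(10^(57.5/10) − 10^(55.8/10)) = 10·log₁₀(182200) = 52.6 dB SPL.

52.6 dB SPL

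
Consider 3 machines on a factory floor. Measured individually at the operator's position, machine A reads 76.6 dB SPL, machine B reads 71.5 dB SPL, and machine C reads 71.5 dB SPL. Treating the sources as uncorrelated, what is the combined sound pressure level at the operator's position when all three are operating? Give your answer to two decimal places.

Incoherent sources sum as intensities:
L_total = 10·log₁₀(10^(76.6/10) + 10^(71.5/10) + 10^(71.5/10)) = 10·log₁₀(73960000) = 78.69 dB SPL.

78.69 dB SPL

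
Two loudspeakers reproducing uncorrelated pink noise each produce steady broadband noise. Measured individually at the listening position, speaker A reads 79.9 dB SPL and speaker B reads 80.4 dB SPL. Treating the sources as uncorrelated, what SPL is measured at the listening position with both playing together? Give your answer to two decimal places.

83.17 dB SPL

Uncorrelated sources add in intensity (power), not in dB.
L_total = 10·log₁₀(10^(79.9/10) + 10^(80.4/10)) = 10·log₁₀(207400000) = 83.17 dB SPL.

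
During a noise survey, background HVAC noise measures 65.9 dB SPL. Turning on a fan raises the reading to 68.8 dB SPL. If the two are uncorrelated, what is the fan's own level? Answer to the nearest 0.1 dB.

65.7 dB SPL

Background correction is a power subtraction:
L_src = 10·log₁₀(10^(68.8/10) − 10^(65.9/10)) = 10·log₁₀(3695000) = 65.7 dB SPL.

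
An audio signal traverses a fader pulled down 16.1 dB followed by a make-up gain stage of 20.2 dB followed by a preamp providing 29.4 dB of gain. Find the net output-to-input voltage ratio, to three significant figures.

47.3

Net gain = (−16.1) + 20.2 + 29.4 = 33.5 dB.
Voltage ratio = 10^(33.5/20) = 47.3.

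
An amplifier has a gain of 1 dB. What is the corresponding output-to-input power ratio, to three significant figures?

Power ratio = 10^(dB/10).
10^(1/10) = 10^(0.1000) = 1.26.

1.26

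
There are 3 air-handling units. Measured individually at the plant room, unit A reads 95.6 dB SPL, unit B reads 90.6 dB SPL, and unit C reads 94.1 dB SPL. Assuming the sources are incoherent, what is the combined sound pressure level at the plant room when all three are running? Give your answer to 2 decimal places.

98.66 dB SPL

Add the sources as powers (linear), then convert back to dB:
L_total = 10·log₁₀(10^(95.6/10) + 10^(90.6/10) + 10^(94.1/10)) = 10·log₁₀(7349000000) = 98.66 dB SPL.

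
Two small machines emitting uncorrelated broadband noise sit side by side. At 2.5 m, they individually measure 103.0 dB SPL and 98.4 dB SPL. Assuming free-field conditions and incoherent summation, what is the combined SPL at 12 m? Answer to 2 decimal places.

90.67 dB SPL

Combined at 2.5 m: 10·log₁₀(10^(103.0/10)+10^(98.4/10)) = 104.293 dB SPL.
Then apply −20·log₁₀(12/2.5) = -13.625 dB → 90.67 dB SPL.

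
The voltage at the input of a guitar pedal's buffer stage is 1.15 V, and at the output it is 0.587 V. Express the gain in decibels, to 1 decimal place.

-5.8 dB

Voltage is an amplitude quantity, so gain = 20·log₁₀(V_out/V_in).
20·log₁₀(0.587/1.15) = 20·log₁₀(0.5104) = -5.8 dB.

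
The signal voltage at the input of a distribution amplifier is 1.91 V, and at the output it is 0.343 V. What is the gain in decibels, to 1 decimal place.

-14.9 dB

Voltage ratio → dB uses the 20·log₁₀ form:
20·log₁₀(0.343/1.91) = 20·log₁₀(0.1796) = -14.9 dB.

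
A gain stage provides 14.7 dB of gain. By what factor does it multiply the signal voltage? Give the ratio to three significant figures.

Voltage ratio = 10^(dB/20).
10^(14.7/20) = 10^(0.7350) = 5.43.

5.43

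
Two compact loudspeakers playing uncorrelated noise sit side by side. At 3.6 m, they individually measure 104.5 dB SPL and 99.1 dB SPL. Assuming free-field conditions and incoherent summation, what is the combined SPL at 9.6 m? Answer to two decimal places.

Combined at 3.6 m: 10·log₁₀(10^(104.5/10)+10^(99.1/10)) = 105.601 dB SPL.
Then apply −20·log₁₀(9.6/3.6) = -8.519 dB → 97.08 dB SPL.

97.08 dB SPL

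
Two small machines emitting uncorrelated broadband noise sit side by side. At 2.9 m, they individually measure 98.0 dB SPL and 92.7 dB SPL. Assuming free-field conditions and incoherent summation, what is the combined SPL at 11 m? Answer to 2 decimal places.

Combined at 2.9 m: 10·log₁₀(10^(98.0/10)+10^(92.7/10)) = 99.123 dB SPL.
Then apply −20·log₁₀(11/2.9) = -11.580 dB → 87.54 dB SPL.

87.54 dB SPL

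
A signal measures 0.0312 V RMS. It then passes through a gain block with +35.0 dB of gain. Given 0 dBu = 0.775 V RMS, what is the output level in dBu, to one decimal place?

+7.1 dBu

Input level: 20·log₁₀(0.0312/0.775) = -27.90 dBu.
Output: -27.90 + 35.0 = +7.1 dBu.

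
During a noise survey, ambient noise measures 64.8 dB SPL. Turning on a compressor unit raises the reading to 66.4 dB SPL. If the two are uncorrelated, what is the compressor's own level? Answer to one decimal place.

Remove the background by subtracting linear intensities:
L_src = 10·log₁₀(10^(66.4/10) − 10^(64.8/10)) = 10·log₁₀(1345000) = 61.3 dB SPL.

61.3 dB SPL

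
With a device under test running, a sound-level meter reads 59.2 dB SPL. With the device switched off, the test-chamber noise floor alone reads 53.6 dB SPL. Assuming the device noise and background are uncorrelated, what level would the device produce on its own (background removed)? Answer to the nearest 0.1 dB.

Subtract intensities: L_src = 10·log₁₀(10^(L_total/10) − 10^(L_bg/10)).
L_src = 10·log₁₀(10^(59.2/10) − 10^(53.6/10)) = 10·log₁₀(602700) = 57.8 dB SPL.

57.8 dB SPL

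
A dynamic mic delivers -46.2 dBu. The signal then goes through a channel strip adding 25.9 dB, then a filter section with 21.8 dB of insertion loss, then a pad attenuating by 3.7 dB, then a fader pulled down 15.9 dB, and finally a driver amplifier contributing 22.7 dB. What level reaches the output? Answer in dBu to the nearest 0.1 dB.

-39.0 dBu

In dB, series stages simply add:
-46.2 + 25.9 − 21.8 − 3.7 − 15.9 + 22.7 = -39.0 dBu.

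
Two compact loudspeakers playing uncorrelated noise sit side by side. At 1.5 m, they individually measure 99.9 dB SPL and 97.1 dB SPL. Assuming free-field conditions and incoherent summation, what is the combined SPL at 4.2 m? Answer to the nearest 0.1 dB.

Combined at 1.5 m: 10·log₁₀(10^(99.9/10)+10^(97.1/10)) = 101.73 dB SPL.
Then apply −20·log₁₀(4.2/1.5) = -8.94 dB → 92.8 dB SPL.

92.8 dB SPL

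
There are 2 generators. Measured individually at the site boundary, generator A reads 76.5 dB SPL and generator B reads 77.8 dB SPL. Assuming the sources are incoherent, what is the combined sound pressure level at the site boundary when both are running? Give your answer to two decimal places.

Add the sources as powers (linear), then convert back to dB:
L_total = 10·log₁₀(10^(76.5/10) + 10^(77.8/10)) = 10·log₁₀(104900000) = 80.21 dB SPL.

80.21 dB SPL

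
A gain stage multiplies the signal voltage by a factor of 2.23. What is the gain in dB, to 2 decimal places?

For a voltage ratio, dB = 20·log₁₀(V₂/V₁).
20·log₁₀(2.23) = 6.97 dB.

6.97 dB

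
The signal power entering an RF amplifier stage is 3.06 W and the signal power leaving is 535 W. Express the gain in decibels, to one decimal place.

22.4 dB

For a power ratio, dB = 10·log₁₀(P₂/P₁).
10·log₁₀(535/3.06) = 10·log₁₀(174.8) = 22.4 dB.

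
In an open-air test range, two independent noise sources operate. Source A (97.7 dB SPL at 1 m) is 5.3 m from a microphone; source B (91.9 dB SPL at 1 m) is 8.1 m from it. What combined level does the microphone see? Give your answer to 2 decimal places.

83.68 dB SPL

At the listener: L_A = 97.7 − 20·log₁₀(5.3) = 83.214 dB; L_B = 91.9 − 20·log₁₀(8.1) = 73.730 dB.
Combined: 10·log₁₀(10^(83.214/10)+10^(73.730/10)) = 83.68 dB SPL.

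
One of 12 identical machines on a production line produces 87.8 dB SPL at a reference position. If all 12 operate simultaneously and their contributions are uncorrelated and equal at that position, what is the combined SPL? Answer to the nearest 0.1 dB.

98.6 dB SPL

12 equal incoherent sources raise the level by 10·log₁₀(12) = 10.79 dB.
L_total = 87.8 + 10.79 = 98.6 dB SPL.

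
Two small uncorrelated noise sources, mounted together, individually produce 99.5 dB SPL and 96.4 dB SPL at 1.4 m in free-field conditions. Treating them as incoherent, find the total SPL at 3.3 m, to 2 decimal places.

Combined at 1.4 m: 10·log₁₀(10^(99.5/10)+10^(96.4/10)) = 101.231 dB SPL.
Then apply −20·log₁₀(3.3/1.4) = -7.448 dB → 93.78 dB SPL.

93.78 dB SPL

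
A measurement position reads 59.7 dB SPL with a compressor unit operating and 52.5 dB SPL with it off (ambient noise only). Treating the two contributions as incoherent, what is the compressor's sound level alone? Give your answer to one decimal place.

Remove the background by subtracting linear intensities:
L_src = 10·log₁₀(10^(59.7/10) − 10^(52.5/10)) = 10·log₁₀(755400) = 58.8 dB SPL.

58.8 dB SPL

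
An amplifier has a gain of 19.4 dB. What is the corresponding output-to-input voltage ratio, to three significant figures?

9.33

Voltage ratio = 10^(dB/20).
10^(19.4/20) = 10^(0.9700) = 9.33.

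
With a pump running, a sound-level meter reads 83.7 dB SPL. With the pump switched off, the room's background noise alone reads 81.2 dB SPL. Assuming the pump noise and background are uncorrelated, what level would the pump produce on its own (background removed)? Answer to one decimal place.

80.1 dB SPL

Remove the background by subtracting linear intensities:
L_src = 10·log₁₀(10^(83.7/10) − 10^(81.2/10)) = 10·log₁₀(102600000) = 80.1 dB SPL.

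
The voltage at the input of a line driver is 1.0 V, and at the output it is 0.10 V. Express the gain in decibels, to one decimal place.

-20.0 dB

For a voltage ratio, dB = 20·log₁₀(V₂/V₁).
20·log₁₀(0.10/1.0) = 20·log₁₀(0.1000) = -20.0 dB.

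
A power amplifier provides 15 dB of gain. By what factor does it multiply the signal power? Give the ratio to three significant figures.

31.6

Power ratio = 10^(dB/10).
10^(15/10) = 10^(1.500) = 31.6.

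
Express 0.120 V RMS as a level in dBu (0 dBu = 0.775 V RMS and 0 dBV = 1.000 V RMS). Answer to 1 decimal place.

-16.2 dBu

dBu = 20·log₁₀(V / 0.775 V).
20·log₁₀(0.120/0.775) = -16.2 dBu.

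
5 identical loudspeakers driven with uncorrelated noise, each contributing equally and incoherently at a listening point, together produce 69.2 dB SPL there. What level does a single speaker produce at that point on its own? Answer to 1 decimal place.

5 equal incoherent sources add 10·log₁₀(5) = 6.99 dB over one source.
L_one = 69.2 − 6.99 = 62.2 dB SPL.

62.2 dB SPL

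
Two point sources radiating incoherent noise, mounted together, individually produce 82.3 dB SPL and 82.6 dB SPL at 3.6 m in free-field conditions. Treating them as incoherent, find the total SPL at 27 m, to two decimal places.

Combined at 3.6 m: 10·log₁₀(10^(82.3/10)+10^(82.6/10)) = 85.463 dB SPL.
Then apply −20·log₁₀(27/3.6) = -17.501 dB → 67.96 dB SPL.

67.96 dB SPL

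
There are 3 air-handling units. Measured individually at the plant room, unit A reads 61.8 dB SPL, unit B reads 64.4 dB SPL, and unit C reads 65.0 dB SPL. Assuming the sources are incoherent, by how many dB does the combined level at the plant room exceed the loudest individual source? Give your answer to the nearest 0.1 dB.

Add the sources as powers (linear), then convert back to dB:
L_total = 10·log₁₀(10^(61.8/10) + 10^(64.4/10) + 10^(65.0/10)) = 68.71 dB SPL.
Excess over the loudest (65.0 dB): 68.71 − 65.0 = 3.7 dB.

3.7 dB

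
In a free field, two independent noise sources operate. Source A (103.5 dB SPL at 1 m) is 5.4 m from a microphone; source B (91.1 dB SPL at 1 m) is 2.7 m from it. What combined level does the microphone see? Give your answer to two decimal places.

89.75 dB SPL

At the listener: L_A = 103.5 − 20·log₁₀(5.4) = 88.852 dB; L_B = 91.1 − 20·log₁₀(2.7) = 82.473 dB.
Combined: 10·log₁₀(10^(88.852/10)+10^(82.473/10)) = 89.75 dB SPL.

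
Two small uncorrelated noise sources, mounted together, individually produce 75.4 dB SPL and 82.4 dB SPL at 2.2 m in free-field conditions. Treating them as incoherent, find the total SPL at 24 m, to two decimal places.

62.43 dB SPL

Combined at 2.2 m: 10·log₁₀(10^(75.4/10)+10^(82.4/10)) = 83.190 dB SPL.
Then apply −20·log₁₀(24/2.2) = -20.756 dB → 62.43 dB SPL.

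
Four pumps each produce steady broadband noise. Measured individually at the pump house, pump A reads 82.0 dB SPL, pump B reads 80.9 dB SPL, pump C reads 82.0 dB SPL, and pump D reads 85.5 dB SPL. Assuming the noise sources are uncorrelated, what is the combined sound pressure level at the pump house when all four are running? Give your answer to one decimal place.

89.0 dB SPL

Add the sources as powers (linear), then convert back to dB:
L_total = 10·log₁₀(10^(82.0/10) + 10^(80.9/10) + 10^(82.0/10) + 10^(85.5/10)) = 10·log₁₀(794800000) = 89.0 dB SPL.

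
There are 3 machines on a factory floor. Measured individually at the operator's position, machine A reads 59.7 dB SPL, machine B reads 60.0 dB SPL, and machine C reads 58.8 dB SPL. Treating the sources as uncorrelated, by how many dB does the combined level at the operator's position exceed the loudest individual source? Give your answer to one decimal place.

4.3 dB

Add the sources as powers (linear), then convert back to dB:
L_total = 10·log₁₀(10^(59.7/10) + 10^(60.0/10) + 10^(58.8/10)) = 64.30 dB SPL.
Excess over the loudest (60.0 dB): 64.30 − 60.0 = 4.3 dB.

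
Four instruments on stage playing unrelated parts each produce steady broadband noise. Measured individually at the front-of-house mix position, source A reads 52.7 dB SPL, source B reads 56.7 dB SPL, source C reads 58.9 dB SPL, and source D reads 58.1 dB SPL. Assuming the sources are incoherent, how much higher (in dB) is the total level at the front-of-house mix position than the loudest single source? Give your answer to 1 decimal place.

4.3 dB

Add the sources as powers (linear), then convert back to dB:
L_total = 10·log₁₀(10^(52.7/10) + 10^(56.7/10) + 10^(58.9/10) + 10^(58.1/10)) = 63.17 dB SPL.
Excess over the loudest (58.9 dB): 63.17 − 58.9 = 4.3 dB.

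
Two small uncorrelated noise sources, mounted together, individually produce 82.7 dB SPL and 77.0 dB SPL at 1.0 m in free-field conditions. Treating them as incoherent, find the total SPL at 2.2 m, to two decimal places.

Combined at 1.0 m: 10·log₁₀(10^(82.7/10)+10^(77.0/10)) = 83.735 dB SPL.
Then apply −20·log₁₀(2.2/1.0) = -6.848 dB → 76.89 dB SPL.

76.89 dB SPL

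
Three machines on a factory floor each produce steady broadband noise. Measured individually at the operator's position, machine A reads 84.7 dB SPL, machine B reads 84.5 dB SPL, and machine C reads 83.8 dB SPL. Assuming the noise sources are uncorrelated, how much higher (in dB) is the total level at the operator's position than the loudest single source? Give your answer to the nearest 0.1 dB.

Add the sources as powers (linear), then convert back to dB:
L_total = 10·log₁₀(10^(84.7/10) + 10^(84.5/10) + 10^(83.8/10)) = 89.12 dB SPL.
Excess over the loudest (84.7 dB): 89.12 − 84.7 = 4.4 dB.

4.4 dB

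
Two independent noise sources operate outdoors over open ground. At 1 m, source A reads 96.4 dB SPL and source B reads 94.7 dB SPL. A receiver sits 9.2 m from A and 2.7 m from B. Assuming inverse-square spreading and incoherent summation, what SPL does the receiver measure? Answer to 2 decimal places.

At the listener: L_A = 96.4 − 20·log₁₀(9.2) = 77.124 dB; L_B = 94.7 − 20·log₁₀(2.7) = 86.073 dB.
Combined: 10·log₁₀(10^(77.124/10)+10^(86.073/10)) = 86.59 dB SPL.

86.59 dB SPL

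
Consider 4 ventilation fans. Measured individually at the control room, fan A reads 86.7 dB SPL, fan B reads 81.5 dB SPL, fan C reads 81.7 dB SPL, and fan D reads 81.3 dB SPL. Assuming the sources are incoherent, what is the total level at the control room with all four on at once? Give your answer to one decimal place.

89.5 dB SPL

Uncorrelated sources add in intensity (power), not in dB.
L_total = 10·log₁₀(10^(86.7/10) + 10^(81.5/10) + 10^(81.7/10) + 10^(81.3/10)) = 10·log₁₀(891800000) = 89.5 dB SPL.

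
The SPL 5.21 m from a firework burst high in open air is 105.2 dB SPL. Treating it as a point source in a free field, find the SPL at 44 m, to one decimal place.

Inverse-square spreading gives ΔL = −20·log₁₀(d₂/d₁).
ΔL = −20·log₁₀(44/5.21) = -18.53 dB, so L₂ = 105.2 + (-18.53) = 86.7 dB SPL.

86.7 dB SPL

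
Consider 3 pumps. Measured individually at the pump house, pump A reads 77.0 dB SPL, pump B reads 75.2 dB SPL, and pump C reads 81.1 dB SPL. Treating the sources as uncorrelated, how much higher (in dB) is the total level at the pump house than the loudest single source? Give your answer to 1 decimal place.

2.2 dB

Add the sources as powers (linear), then convert back to dB:
L_total = 10·log₁₀(10^(77.0/10) + 10^(75.2/10) + 10^(81.1/10)) = 83.26 dB SPL.
Excess over the loudest (81.1 dB): 83.26 − 81.1 = 2.2 dB.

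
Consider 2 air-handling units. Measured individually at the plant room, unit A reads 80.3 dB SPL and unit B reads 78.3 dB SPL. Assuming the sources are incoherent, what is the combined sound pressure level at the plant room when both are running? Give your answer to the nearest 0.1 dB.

82.4 dB SPL

Add the sources as powers (linear), then convert back to dB:
L_total = 10·log₁₀(10^(80.3/10) + 10^(78.3/10)) = 10·log₁₀(174800000) = 82.4 dB SPL.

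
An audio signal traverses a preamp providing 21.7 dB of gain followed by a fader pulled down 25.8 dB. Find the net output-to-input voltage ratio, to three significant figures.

0.624

Net gain = 21.7 + (−25.8) = -4.1 dB.
Voltage ratio = 10^(-4.1/20) = 0.624.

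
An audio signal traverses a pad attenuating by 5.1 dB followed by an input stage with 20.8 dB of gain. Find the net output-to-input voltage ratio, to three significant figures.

Net gain = (−5.1) + 20.8 = 15.7 dB.
Voltage ratio = 10^(15.7/20) = 6.10.

6.10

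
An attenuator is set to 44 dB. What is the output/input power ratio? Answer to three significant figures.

0.0000398

Power ratio = 10^(dB/10).
10^(-44/10) = 10^(-4.400) = 0.0000398.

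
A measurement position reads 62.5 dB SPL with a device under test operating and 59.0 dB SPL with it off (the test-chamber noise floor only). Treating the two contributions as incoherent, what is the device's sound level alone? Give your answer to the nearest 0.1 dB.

59.9 dB SPL

Subtract intensities: L_src = 10·log₁₀(10^(L_total/10) − 10^(L_bg/10)).
L_src = 10·log₁₀(10^(62.5/10) − 10^(59.0/10)) = 10·log₁₀(984000) = 59.9 dB SPL.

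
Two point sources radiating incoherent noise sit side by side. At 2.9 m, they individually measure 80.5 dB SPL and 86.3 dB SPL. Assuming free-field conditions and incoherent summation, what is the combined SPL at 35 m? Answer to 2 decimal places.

Combined at 2.9 m: 10·log₁₀(10^(80.5/10)+10^(86.3/10)) = 87.314 dB SPL.
Then apply −20·log₁₀(35/2.9) = -21.633 dB → 65.68 dB SPL.

65.68 dB SPL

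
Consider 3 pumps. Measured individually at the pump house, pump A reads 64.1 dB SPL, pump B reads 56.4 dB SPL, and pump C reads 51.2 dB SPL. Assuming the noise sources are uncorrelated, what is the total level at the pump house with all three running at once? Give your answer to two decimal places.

Incoherent sources sum as intensities:
L_total = 10·log₁₀(10^(64.1/10) + 10^(56.4/10) + 10^(51.2/10)) = 10·log₁₀(3139000) = 64.97 dB SPL.

64.97 dB SPL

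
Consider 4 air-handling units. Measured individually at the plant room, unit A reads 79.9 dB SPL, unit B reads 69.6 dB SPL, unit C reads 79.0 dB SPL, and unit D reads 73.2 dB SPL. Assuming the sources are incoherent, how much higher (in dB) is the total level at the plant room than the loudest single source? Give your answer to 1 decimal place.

3.3 dB

Incoherent sources sum as intensities:
L_total = 10·log₁₀(10^(79.9/10) + 10^(69.6/10) + 10^(79.0/10) + 10^(73.2/10)) = 83.16 dB SPL.
Excess over the loudest (79.9 dB): 83.16 − 79.9 = 3.3 dB.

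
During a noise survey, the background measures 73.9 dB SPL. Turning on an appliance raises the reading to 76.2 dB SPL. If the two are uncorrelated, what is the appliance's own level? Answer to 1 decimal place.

72.3 dB SPL

Background correction is a power subtraction:
L_src = 10·log₁₀(10^(76.2/10) − 10^(73.9/10)) = 10·log₁₀(17140000) = 72.3 dB SPL.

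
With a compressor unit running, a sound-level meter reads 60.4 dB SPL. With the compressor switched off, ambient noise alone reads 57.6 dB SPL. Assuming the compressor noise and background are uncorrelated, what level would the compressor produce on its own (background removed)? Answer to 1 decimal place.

57.2 dB SPL

Subtract intensities: L_src = 10·log₁₀(10^(L_total/10) − 10^(L_bg/10)).
L_src = 10·log₁₀(10^(60.4/10) − 10^(57.6/10)) = 10·log₁₀(521000) = 57.2 dB SPL.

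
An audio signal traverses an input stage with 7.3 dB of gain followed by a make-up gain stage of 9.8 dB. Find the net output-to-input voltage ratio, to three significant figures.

7.16

Net gain = 7.3 + 9.8 = 17.1 dB.
Voltage ratio = 10^(17.1/20) = 7.16.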